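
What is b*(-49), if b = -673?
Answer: 32977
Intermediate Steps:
b*(-49) = -673*(-49) = 32977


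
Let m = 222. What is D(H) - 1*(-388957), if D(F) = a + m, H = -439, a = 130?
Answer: 389309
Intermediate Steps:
D(F) = 352 (D(F) = 130 + 222 = 352)
D(H) - 1*(-388957) = 352 - 1*(-388957) = 352 + 388957 = 389309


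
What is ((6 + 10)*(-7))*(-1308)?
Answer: 146496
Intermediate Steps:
((6 + 10)*(-7))*(-1308) = (16*(-7))*(-1308) = -112*(-1308) = 146496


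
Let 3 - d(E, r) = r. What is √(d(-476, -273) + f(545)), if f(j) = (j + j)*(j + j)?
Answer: 2*√297094 ≈ 1090.1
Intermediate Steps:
d(E, r) = 3 - r
f(j) = 4*j² (f(j) = (2*j)*(2*j) = 4*j²)
√(d(-476, -273) + f(545)) = √((3 - 1*(-273)) + 4*545²) = √((3 + 273) + 4*297025) = √(276 + 1188100) = √1188376 = 2*√297094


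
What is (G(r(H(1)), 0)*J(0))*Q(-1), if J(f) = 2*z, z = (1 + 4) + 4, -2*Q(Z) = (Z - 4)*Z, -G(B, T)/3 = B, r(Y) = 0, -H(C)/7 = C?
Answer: 0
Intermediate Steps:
H(C) = -7*C
G(B, T) = -3*B
Q(Z) = -Z*(-4 + Z)/2 (Q(Z) = -(Z - 4)*Z/2 = -(-4 + Z)*Z/2 = -Z*(-4 + Z)/2)
z = 9 (z = 5 + 4 = 9)
J(f) = 18 (J(f) = 2*9 = 18)
(G(r(H(1)), 0)*J(0))*Q(-1) = (-3*0*18)*((½)*(-1)*(4 - 1*(-1))) = (0*18)*((½)*(-1)*(4 + 1)) = 0*((½)*(-1)*5) = 0*(-5/2) = 0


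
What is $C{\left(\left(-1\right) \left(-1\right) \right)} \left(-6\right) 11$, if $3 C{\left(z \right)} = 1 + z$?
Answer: $-44$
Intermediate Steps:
$C{\left(z \right)} = \frac{1}{3} + \frac{z}{3}$ ($C{\left(z \right)} = \frac{1 + z}{3} = \frac{1}{3} + \frac{z}{3}$)
$C{\left(\left(-1\right) \left(-1\right) \right)} \left(-6\right) 11 = \left(\frac{1}{3} + \frac{\left(-1\right) \left(-1\right)}{3}\right) \left(-6\right) 11 = \left(\frac{1}{3} + \frac{1}{3} \cdot 1\right) \left(-6\right) 11 = \left(\frac{1}{3} + \frac{1}{3}\right) \left(-6\right) 11 = \frac{2}{3} \left(-6\right) 11 = \left(-4\right) 11 = -44$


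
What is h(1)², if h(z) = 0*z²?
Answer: 0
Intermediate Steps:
h(z) = 0
h(1)² = 0² = 0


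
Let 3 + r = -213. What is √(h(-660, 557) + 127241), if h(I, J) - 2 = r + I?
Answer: √126367 ≈ 355.48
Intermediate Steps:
r = -216 (r = -3 - 213 = -216)
h(I, J) = -214 + I (h(I, J) = 2 + (-216 + I) = -214 + I)
√(h(-660, 557) + 127241) = √((-214 - 660) + 127241) = √(-874 + 127241) = √126367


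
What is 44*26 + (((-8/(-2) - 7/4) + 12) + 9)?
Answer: 4669/4 ≈ 1167.3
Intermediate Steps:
44*26 + (((-8/(-2) - 7/4) + 12) + 9) = 1144 + (((-8*(-1/2) - 7*1/4) + 12) + 9) = 1144 + (((4 - 7/4) + 12) + 9) = 1144 + ((9/4 + 12) + 9) = 1144 + (57/4 + 9) = 1144 + 93/4 = 4669/4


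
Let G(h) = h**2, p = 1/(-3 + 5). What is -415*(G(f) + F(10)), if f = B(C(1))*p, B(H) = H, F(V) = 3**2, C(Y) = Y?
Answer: -15355/4 ≈ -3838.8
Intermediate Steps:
F(V) = 9
p = 1/2 ≈ 0.50000
f = 1/2 (f = 1*(1/2) = 1/2 ≈ 0.50000)
-415*(G(f) + F(10)) = -415*((1/2)**2 + 9) = -415*(1/4 + 9) = -415*37/4 = -15355/4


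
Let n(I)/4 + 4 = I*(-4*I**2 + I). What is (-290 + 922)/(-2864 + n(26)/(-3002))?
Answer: -118579/519950 ≈ -0.22806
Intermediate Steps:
n(I) = -16 + 4*I*(I - 4*I**2) (n(I) = -16 + 4*(I*(-4*I**2 + I)) = -16 + 4*(I*(I - 4*I**2)) = -16 + 4*I*(I - 4*I**2))
(-290 + 922)/(-2864 + n(26)/(-3002)) = (-290 + 922)/(-2864 + (-16 - 16*26**3 + 4*26**2)/(-3002)) = 632/(-2864 + (-16 - 16*17576 + 4*676)*(-1/3002)) = 632/(-2864 + (-16 - 281216 + 2704)*(-1/3002)) = 632/(-2864 - 278528*(-1/3002)) = 632/(-2864 + 139264/1501) = 632/(-4159600/1501) = 632*(-1501/4159600) = -118579/519950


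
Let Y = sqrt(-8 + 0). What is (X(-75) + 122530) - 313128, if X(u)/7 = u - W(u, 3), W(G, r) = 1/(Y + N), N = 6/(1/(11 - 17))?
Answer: -62306035/326 + 7*I*sqrt(2)/652 ≈ -1.9112e+5 + 0.015183*I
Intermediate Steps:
N = -36 (N = 6/(1/(-6)) = 6/(-1/6) = 6*(-6) = -36)
Y = 2*I*sqrt(2) (Y = sqrt(-8) = 2*I*sqrt(2) ≈ 2.8284*I)
W(G, r) = 1/(-36 + 2*I*sqrt(2)) (W(G, r) = 1/(2*I*sqrt(2) - 36) = 1/(-36 + 2*I*sqrt(2)))
X(u) = 63/326 + 7*u + 7*I*sqrt(2)/652 (X(u) = 7*(u - (-9/326 - I*sqrt(2)/652)) = 7*(u + (9/326 + I*sqrt(2)/652)) = 7*(9/326 + u + I*sqrt(2)/652) = 63/326 + 7*u + 7*I*sqrt(2)/652)
(X(-75) + 122530) - 313128 = ((63/326 + 7*(-75) + 7*I*sqrt(2)/652) + 122530) - 313128 = ((63/326 - 525 + 7*I*sqrt(2)/652) + 122530) - 313128 = ((-171087/326 + 7*I*sqrt(2)/652) + 122530) - 313128 = (39773693/326 + 7*I*sqrt(2)/652) - 313128 = -62306035/326 + 7*I*sqrt(2)/652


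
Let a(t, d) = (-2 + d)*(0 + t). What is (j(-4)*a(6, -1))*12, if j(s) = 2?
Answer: -432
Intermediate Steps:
a(t, d) = t*(-2 + d) (a(t, d) = (-2 + d)*t = t*(-2 + d))
(j(-4)*a(6, -1))*12 = (2*(6*(-2 - 1)))*12 = (2*(6*(-3)))*12 = (2*(-18))*12 = -36*12 = -432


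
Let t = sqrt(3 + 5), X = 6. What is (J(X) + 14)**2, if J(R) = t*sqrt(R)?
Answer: 244 + 112*sqrt(3) ≈ 437.99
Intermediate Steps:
t = 2*sqrt(2) (t = sqrt(8) = 2*sqrt(2) ≈ 2.8284)
J(R) = 2*sqrt(2)*sqrt(R) (J(R) = (2*sqrt(2))*sqrt(R) = 2*sqrt(2)*sqrt(R))
(J(X) + 14)**2 = (2*sqrt(2)*sqrt(6) + 14)**2 = (4*sqrt(3) + 14)**2 = (14 + 4*sqrt(3))**2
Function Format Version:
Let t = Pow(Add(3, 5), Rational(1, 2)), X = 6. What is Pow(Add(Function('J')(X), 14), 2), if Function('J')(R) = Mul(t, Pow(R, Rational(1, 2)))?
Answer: Add(244, Mul(112, Pow(3, Rational(1, 2)))) ≈ 437.99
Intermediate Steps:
t = Mul(2, Pow(2, Rational(1, 2))) (t = Pow(8, Rational(1, 2)) = Mul(2, Pow(2, Rational(1, 2))) ≈ 2.8284)
Function('J')(R) = Mul(2, Pow(2, Rational(1, 2)), Pow(R, Rational(1, 2))) (Function('J')(R) = Mul(Mul(2, Pow(2, Rational(1, 2))), Pow(R, Rational(1, 2))) = Mul(2, Pow(2, Rational(1, 2)), Pow(R, Rational(1, 2))))
Pow(Add(Function('J')(X), 14), 2) = Pow(Add(Mul(2, Pow(2, Rational(1, 2)), Pow(6, Rational(1, 2))), 14), 2) = Pow(Add(Mul(4, Pow(3, Rational(1, 2))), 14), 2) = Pow(Add(14, Mul(4, Pow(3, Rational(1, 2)))), 2)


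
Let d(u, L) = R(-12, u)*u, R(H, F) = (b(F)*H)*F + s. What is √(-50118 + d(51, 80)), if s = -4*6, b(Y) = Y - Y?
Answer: I*√51342 ≈ 226.59*I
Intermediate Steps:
b(Y) = 0
s = -24
R(H, F) = -24 (R(H, F) = (0*H)*F - 24 = 0*F - 24 = 0 - 24 = -24)
d(u, L) = -24*u
√(-50118 + d(51, 80)) = √(-50118 - 24*51) = √(-50118 - 1224) = √(-51342) = I*√51342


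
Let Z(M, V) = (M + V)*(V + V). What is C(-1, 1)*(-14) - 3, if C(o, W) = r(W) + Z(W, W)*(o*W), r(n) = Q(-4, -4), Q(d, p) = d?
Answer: 109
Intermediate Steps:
Z(M, V) = 2*V*(M + V) (Z(M, V) = (M + V)*(2*V) = 2*V*(M + V))
r(n) = -4
C(o, W) = -4 + 4*o*W³ (C(o, W) = -4 + (2*W*(W + W))*(o*W) = -4 + (2*W*(2*W))*(W*o) = -4 + (4*W²)*(W*o) = -4 + 4*o*W³)
C(-1, 1)*(-14) - 3 = (-4 + 4*(-1)*1³)*(-14) - 3 = (-4 + 4*(-1)*1)*(-14) - 3 = (-4 - 4)*(-14) - 3 = -8*(-14) - 3 = 112 - 3 = 109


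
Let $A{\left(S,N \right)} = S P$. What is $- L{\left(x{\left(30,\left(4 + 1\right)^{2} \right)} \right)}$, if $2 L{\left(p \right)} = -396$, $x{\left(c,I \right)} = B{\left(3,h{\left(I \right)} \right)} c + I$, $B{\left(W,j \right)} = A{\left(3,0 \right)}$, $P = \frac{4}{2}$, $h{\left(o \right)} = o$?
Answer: $198$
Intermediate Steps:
$P = 2$ ($P = 4 \cdot \frac{1}{2} = 2$)
$A{\left(S,N \right)} = 2 S$ ($A{\left(S,N \right)} = S 2 = 2 S$)
$B{\left(W,j \right)} = 6$ ($B{\left(W,j \right)} = 2 \cdot 3 = 6$)
$x{\left(c,I \right)} = I + 6 c$ ($x{\left(c,I \right)} = 6 c + I = I + 6 c$)
$L{\left(p \right)} = -198$ ($L{\left(p \right)} = \frac{1}{2} \left(-396\right) = -198$)
$- L{\left(x{\left(30,\left(4 + 1\right)^{2} \right)} \right)} = \left(-1\right) \left(-198\right) = 198$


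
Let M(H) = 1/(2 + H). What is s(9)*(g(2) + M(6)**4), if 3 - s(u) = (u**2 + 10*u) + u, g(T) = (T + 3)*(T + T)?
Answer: -14500017/4096 ≈ -3540.0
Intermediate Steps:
g(T) = 2*T*(3 + T) (g(T) = (3 + T)*(2*T) = 2*T*(3 + T))
s(u) = 3 - u**2 - 11*u (s(u) = 3 - ((u**2 + 10*u) + u) = 3 - (u**2 + 11*u) = 3 + (-u**2 - 11*u) = 3 - u**2 - 11*u)
s(9)*(g(2) + M(6)**4) = (3 - 1*9**2 - 11*9)*(2*2*(3 + 2) + (1/(2 + 6))**4) = (3 - 1*81 - 99)*(2*2*5 + (1/8)**4) = (3 - 81 - 99)*(20 + (1/8)**4) = -177*(20 + 1/4096) = -177*81921/4096 = -14500017/4096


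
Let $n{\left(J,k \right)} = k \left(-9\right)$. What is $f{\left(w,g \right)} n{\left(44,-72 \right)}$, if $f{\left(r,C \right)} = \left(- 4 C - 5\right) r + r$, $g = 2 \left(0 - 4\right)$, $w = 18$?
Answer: $326592$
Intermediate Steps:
$n{\left(J,k \right)} = - 9 k$
$g = -8$ ($g = 2 \left(-4\right) = -8$)
$f{\left(r,C \right)} = r + r \left(-5 - 4 C\right)$ ($f{\left(r,C \right)} = \left(-5 - 4 C\right) r + r = r \left(-5 - 4 C\right) + r = r + r \left(-5 - 4 C\right)$)
$f{\left(w,g \right)} n{\left(44,-72 \right)} = \left(-4\right) 18 \left(1 - 8\right) \left(\left(-9\right) \left(-72\right)\right) = \left(-4\right) 18 \left(-7\right) 648 = 504 \cdot 648 = 326592$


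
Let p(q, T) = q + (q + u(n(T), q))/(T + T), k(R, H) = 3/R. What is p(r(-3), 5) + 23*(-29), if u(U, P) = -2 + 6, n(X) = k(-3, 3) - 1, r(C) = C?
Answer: -6699/10 ≈ -669.90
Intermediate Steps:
n(X) = -2 (n(X) = 3/(-3) - 1 = 3*(-1/3) - 1 = -1 - 1 = -2)
u(U, P) = 4
p(q, T) = q + (4 + q)/(2*T) (p(q, T) = q + (q + 4)/(T + T) = q + (4 + q)/((2*T)) = q + (4 + q)*(1/(2*T)) = q + (4 + q)/(2*T))
p(r(-3), 5) + 23*(-29) = (2 + (1/2)*(-3) + 5*(-3))/5 + 23*(-29) = (2 - 3/2 - 15)/5 - 667 = (1/5)*(-29/2) - 667 = -29/10 - 667 = -6699/10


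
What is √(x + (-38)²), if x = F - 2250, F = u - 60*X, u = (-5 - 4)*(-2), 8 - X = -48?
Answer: 2*I*√1037 ≈ 64.405*I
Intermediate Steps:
X = 56 (X = 8 - 1*(-48) = 8 + 48 = 56)
u = 18 (u = -9*(-2) = 18)
F = -3342 (F = 18 - 60*56 = 18 - 3360 = -3342)
x = -5592 (x = -3342 - 2250 = -5592)
√(x + (-38)²) = √(-5592 + (-38)²) = √(-5592 + 1444) = √(-4148) = 2*I*√1037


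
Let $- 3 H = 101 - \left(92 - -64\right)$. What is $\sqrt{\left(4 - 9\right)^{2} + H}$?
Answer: $\frac{\sqrt{390}}{3} \approx 6.5828$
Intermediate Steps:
$H = \frac{55}{3}$ ($H = - \frac{101 - \left(92 - -64\right)}{3} = - \frac{101 - \left(92 + 64\right)}{3} = - \frac{101 - 156}{3} = \left(- \frac{1}{3}\right) \left(-55\right) = \frac{55}{3} \approx 18.333$)
$\sqrt{\left(4 - 9\right)^{2} + H} = \sqrt{\left(4 - 9\right)^{2} + \frac{55}{3}} = \sqrt{\left(-5\right)^{2} + \frac{55}{3}} = \sqrt{25 + \frac{55}{3}} = \sqrt{\frac{130}{3}} = \frac{\sqrt{390}}{3}$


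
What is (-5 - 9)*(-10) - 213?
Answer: -73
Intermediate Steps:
(-5 - 9)*(-10) - 213 = -14*(-10) - 213 = 140 - 213 = -73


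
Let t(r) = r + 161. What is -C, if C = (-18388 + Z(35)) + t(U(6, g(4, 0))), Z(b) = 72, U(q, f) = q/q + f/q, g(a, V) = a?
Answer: 54460/3 ≈ 18153.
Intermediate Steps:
U(q, f) = 1 + f/q
t(r) = 161 + r
C = -54460/3 (C = (-18388 + 72) + (161 + (4 + 6)/6) = -18316 + (161 + (⅙)*10) = -18316 + (161 + 5/3) = -18316 + 488/3 = -54460/3 ≈ -18153.)
-C = -1*(-54460/3) = 54460/3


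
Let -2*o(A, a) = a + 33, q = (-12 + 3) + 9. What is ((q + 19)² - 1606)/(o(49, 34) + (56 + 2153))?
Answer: -2490/4351 ≈ -0.57228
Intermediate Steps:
q = 0 (q = -9 + 9 = 0)
o(A, a) = -33/2 - a/2 (o(A, a) = -(a + 33)/2 = -(33 + a)/2 = -33/2 - a/2)
((q + 19)² - 1606)/(o(49, 34) + (56 + 2153)) = ((0 + 19)² - 1606)/((-33/2 - ½*34) + (56 + 2153)) = (19² - 1606)/((-33/2 - 17) + 2209) = (361 - 1606)/(-67/2 + 2209) = -1245/4351/2 = -1245*2/4351 = -2490/4351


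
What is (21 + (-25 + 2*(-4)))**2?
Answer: 144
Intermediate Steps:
(21 + (-25 + 2*(-4)))**2 = (21 + (-25 - 8))**2 = (21 - 33)**2 = (-12)**2 = 144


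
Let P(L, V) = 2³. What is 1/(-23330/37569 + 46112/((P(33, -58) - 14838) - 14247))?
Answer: -1092393813/2410748138 ≈ -0.45313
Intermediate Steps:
P(L, V) = 8
1/(-23330/37569 + 46112/((P(33, -58) - 14838) - 14247)) = 1/(-23330/37569 + 46112/((8 - 14838) - 14247)) = 1/(-23330*1/37569 + 46112/(-14830 - 14247)) = 1/(-23330/37569 + 46112/(-29077)) = 1/(-23330/37569 + 46112*(-1/29077)) = 1/(-23330/37569 - 46112/29077) = 1/(-2410748138/1092393813) = -1092393813/2410748138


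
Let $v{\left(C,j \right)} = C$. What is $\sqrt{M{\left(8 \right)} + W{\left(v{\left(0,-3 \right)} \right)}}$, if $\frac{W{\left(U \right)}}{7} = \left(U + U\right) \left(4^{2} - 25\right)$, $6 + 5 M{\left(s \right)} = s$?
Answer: $\frac{\sqrt{10}}{5} \approx 0.63246$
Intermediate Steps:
$M{\left(s \right)} = - \frac{6}{5} + \frac{s}{5}$
$W{\left(U \right)} = - 126 U$ ($W{\left(U \right)} = 7 \left(U + U\right) \left(4^{2} - 25\right) = 7 \cdot 2 U \left(16 - 25\right) = 7 \cdot 2 U \left(-9\right) = 7 \left(- 18 U\right) = - 126 U$)
$\sqrt{M{\left(8 \right)} + W{\left(v{\left(0,-3 \right)} \right)}} = \sqrt{\left(- \frac{6}{5} + \frac{1}{5} \cdot 8\right) - 0} = \sqrt{\left(- \frac{6}{5} + \frac{8}{5}\right) + 0} = \sqrt{\frac{2}{5} + 0} = \sqrt{\frac{2}{5}} = \frac{\sqrt{10}}{5}$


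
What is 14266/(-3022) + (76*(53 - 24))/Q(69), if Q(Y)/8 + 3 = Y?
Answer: -108995/199452 ≈ -0.54647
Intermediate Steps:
Q(Y) = -24 + 8*Y
14266/(-3022) + (76*(53 - 24))/Q(69) = 14266/(-3022) + (76*(53 - 24))/(-24 + 8*69) = 14266*(-1/3022) + (76*29)/(-24 + 552) = -7133/1511 + 2204/528 = -7133/1511 + 2204*(1/528) = -7133/1511 + 551/132 = -108995/199452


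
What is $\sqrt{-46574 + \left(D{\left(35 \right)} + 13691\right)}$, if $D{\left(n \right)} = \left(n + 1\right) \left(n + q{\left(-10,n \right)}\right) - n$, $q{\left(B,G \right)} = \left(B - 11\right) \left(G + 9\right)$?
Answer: $i \sqrt{64922} \approx 254.8 i$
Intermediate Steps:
$q{\left(B,G \right)} = \left(-11 + B\right) \left(9 + G\right)$
$D{\left(n \right)} = - n + \left(1 + n\right) \left(-189 - 20 n\right)$ ($D{\left(n \right)} = \left(n + 1\right) \left(n - \left(189 + 21 n\right)\right) - n = \left(1 + n\right) \left(n - \left(189 + 21 n\right)\right) - n = \left(1 + n\right) \left(-189 - 20 n\right) - n = - n + \left(1 + n\right) \left(-189 - 20 n\right)$)
$\sqrt{-46574 + \left(D{\left(35 \right)} + 13691\right)} = \sqrt{-46574 + \left(\left(-189 - 7350 - 20 \cdot 35^{2}\right) + 13691\right)} = \sqrt{-46574 + \left(\left(-189 - 7350 - 24500\right) + 13691\right)} = \sqrt{-46574 + \left(-32039 + 13691\right)} = \sqrt{-46574 - 18348} = \sqrt{-64922} = i \sqrt{64922}$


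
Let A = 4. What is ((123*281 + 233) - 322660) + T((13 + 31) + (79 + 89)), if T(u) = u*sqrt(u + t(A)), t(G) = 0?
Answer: -287864 + 424*sqrt(53) ≈ -2.8478e+5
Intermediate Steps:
T(u) = u**(3/2) (T(u) = u*sqrt(u + 0) = u*sqrt(u) = u**(3/2))
((123*281 + 233) - 322660) + T((13 + 31) + (79 + 89)) = ((123*281 + 233) - 322660) + ((13 + 31) + (79 + 89))**(3/2) = ((34563 + 233) - 322660) + (44 + 168)**(3/2) = (34796 - 322660) + 212**(3/2) = -287864 + 424*sqrt(53)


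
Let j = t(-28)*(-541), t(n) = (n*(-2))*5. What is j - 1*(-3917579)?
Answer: 3766099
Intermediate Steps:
t(n) = -10*n (t(n) = -2*n*5 = -10*n)
j = -151480 (j = -10*(-28)*(-541) = 280*(-541) = -151480)
j - 1*(-3917579) = -151480 - 1*(-3917579) = -151480 + 3917579 = 3766099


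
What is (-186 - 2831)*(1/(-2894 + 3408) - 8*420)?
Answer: 5210476663/514 ≈ 1.0137e+7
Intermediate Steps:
(-186 - 2831)*(1/(-2894 + 3408) - 8*420) = -3017*(1/514 - 3360) = -3017*(-1727039/514) = 5210476663/514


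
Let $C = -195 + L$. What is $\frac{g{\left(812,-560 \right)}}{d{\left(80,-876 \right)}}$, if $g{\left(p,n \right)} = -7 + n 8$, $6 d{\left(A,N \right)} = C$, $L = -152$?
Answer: $\frac{26922}{347} \approx 77.585$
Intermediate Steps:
$C = -347$ ($C = -195 - 152 = -347$)
$d{\left(A,N \right)} = - \frac{347}{6}$ ($d{\left(A,N \right)} = \frac{1}{6} \left(-347\right) = - \frac{347}{6}$)
$g{\left(p,n \right)} = -7 + 8 n$
$\frac{g{\left(812,-560 \right)}}{d{\left(80,-876 \right)}} = \frac{-7 + 8 \left(-560\right)}{- \frac{347}{6}} = \left(-7 - 4480\right) \left(- \frac{6}{347}\right) = \left(-4487\right) \left(- \frac{6}{347}\right) = \frac{26922}{347}$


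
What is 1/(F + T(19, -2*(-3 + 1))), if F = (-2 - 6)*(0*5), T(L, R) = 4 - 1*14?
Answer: -1/10 ≈ -0.10000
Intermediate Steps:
T(L, R) = -10 (T(L, R) = 4 - 14 = -10)
F = 0 (F = -8*0 = 0)
1/(F + T(19, -2*(-3 + 1))) = 1/(0 - 10) = 1/(-10) = -1/10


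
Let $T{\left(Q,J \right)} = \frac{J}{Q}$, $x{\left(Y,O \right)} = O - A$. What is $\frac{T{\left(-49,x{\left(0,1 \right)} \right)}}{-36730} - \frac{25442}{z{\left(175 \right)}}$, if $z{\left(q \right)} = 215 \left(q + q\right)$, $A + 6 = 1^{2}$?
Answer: $- \frac{327066406}{967376375} \approx -0.3381$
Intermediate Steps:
$A = -5$ ($A = -6 + 1^{2} = -6 + 1 = -5$)
$z{\left(q \right)} = 430 q$ ($z{\left(q \right)} = 215 \cdot 2 q = 430 q$)
$x{\left(Y,O \right)} = 5 + O$ ($x{\left(Y,O \right)} = O - -5 = O + 5 = 5 + O$)
$\frac{T{\left(-49,x{\left(0,1 \right)} \right)}}{-36730} - \frac{25442}{z{\left(175 \right)}} = \frac{\left(5 + 1\right) \frac{1}{-49}}{-36730} - \frac{25442}{430 \cdot 175} = 6 \left(- \frac{1}{49}\right) \left(- \frac{1}{36730}\right) - \frac{25442}{75250} = \left(- \frac{6}{49}\right) \left(- \frac{1}{36730}\right) - \frac{12721}{37625} = \frac{3}{899885} - \frac{12721}{37625} = - \frac{327066406}{967376375}$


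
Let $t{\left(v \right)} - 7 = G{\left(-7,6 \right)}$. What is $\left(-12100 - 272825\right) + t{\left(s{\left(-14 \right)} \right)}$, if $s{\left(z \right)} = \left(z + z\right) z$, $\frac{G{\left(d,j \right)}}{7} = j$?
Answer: $-284876$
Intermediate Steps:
$G{\left(d,j \right)} = 7 j$
$s{\left(z \right)} = 2 z^{2}$ ($s{\left(z \right)} = 2 z z = 2 z^{2}$)
$t{\left(v \right)} = 49$ ($t{\left(v \right)} = 7 + 7 \cdot 6 = 7 + 42 = 49$)
$\left(-12100 - 272825\right) + t{\left(s{\left(-14 \right)} \right)} = \left(-12100 - 272825\right) + 49 = -284925 + 49 = -284876$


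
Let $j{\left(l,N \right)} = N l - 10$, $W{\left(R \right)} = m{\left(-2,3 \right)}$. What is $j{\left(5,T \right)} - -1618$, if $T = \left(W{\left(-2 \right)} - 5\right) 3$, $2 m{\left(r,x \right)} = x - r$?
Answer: $\frac{3141}{2} \approx 1570.5$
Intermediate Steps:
$m{\left(r,x \right)} = \frac{x}{2} - \frac{r}{2}$ ($m{\left(r,x \right)} = \frac{x - r}{2} = \frac{x}{2} - \frac{r}{2}$)
$W{\left(R \right)} = \frac{5}{2}$ ($W{\left(R \right)} = \frac{1}{2} \cdot 3 - -1 = \frac{3}{2} + 1 = \frac{5}{2}$)
$T = - \frac{15}{2}$ ($T = \left(\frac{5}{2} - 5\right) 3 = \left(- \frac{5}{2}\right) 3 = - \frac{15}{2} \approx -7.5$)
$j{\left(l,N \right)} = -10 + N l$
$j{\left(5,T \right)} - -1618 = \left(-10 - \frac{75}{2}\right) - -1618 = \left(-10 - \frac{75}{2}\right) + 1618 = - \frac{95}{2} + 1618 = \frac{3141}{2}$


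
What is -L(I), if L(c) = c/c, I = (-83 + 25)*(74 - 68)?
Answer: -1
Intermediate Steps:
I = -348 (I = -58*6 = -348)
L(c) = 1
-L(I) = -1*1 = -1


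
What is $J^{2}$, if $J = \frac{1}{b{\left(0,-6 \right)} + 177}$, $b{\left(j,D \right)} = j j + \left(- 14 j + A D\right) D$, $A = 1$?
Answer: $\frac{1}{45369} \approx 2.2041 \cdot 10^{-5}$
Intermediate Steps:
$b{\left(j,D \right)} = j^{2} + D \left(D - 14 j\right)$ ($b{\left(j,D \right)} = j j + \left(- 14 j + 1 D\right) D = j^{2} + \left(- 14 j + D\right) D = j^{2} + \left(D - 14 j\right) D = j^{2} + D \left(D - 14 j\right)$)
$J = \frac{1}{213}$ ($J = \frac{1}{\left(\left(-6\right)^{2} + 0^{2} - \left(-84\right) 0\right) + 177} = \frac{1}{\left(36 + 0 + 0\right) + 177} = \frac{1}{36 + 177} = \frac{1}{213} \approx 0.0046948$)
$J^{2} = \left(\frac{1}{213}\right)^{2} = \frac{1}{45369}$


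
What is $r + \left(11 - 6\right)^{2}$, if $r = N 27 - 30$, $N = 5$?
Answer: $130$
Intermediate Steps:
$r = 105$ ($r = 5 \cdot 27 - 30 = 135 - 30 = 105$)
$r + \left(11 - 6\right)^{2} = 105 + \left(11 - 6\right)^{2} = 105 + 5^{2} = 105 + 25 = 130$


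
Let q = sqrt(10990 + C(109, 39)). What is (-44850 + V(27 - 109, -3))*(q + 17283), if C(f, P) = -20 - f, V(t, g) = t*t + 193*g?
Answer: -668938515 - 38705*sqrt(10861) ≈ -6.7297e+8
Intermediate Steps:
V(t, g) = t**2 + 193*g
q = sqrt(10861) (q = sqrt(10990 + (-20 - 1*109)) = sqrt(10990 + (-20 - 109)) = sqrt(10990 - 129) = sqrt(10861) ≈ 104.22)
(-44850 + V(27 - 109, -3))*(q + 17283) = (-44850 + ((27 - 109)**2 + 193*(-3)))*(sqrt(10861) + 17283) = (-44850 + ((-82)**2 - 579))*(17283 + sqrt(10861)) = (-44850 + (6724 - 579))*(17283 + sqrt(10861)) = (-44850 + 6145)*(17283 + sqrt(10861)) = -38705*(17283 + sqrt(10861)) = -668938515 - 38705*sqrt(10861)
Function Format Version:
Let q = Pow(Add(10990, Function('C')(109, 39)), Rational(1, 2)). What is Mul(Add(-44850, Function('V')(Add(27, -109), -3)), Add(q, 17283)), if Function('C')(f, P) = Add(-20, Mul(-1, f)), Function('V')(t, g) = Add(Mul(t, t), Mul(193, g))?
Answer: Add(-668938515, Mul(-38705, Pow(10861, Rational(1, 2)))) ≈ -6.7297e+8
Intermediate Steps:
Function('V')(t, g) = Add(Pow(t, 2), Mul(193, g))
q = Pow(10861, Rational(1, 2)) (q = Pow(Add(10990, Add(-20, Mul(-1, 109))), Rational(1, 2)) = Pow(Add(10990, Add(-20, -109)), Rational(1, 2)) = Pow(Add(10990, -129), Rational(1, 2)) = Pow(10861, Rational(1, 2)) ≈ 104.22)
Mul(Add(-44850, Function('V')(Add(27, -109), -3)), Add(q, 17283)) = Mul(Add(-44850, Add(Pow(Add(27, -109), 2), Mul(193, -3))), Add(Pow(10861, Rational(1, 2)), 17283)) = Mul(Add(-44850, Add(Pow(-82, 2), -579)), Add(17283, Pow(10861, Rational(1, 2)))) = Mul(Add(-44850, Add(6724, -579)), Add(17283, Pow(10861, Rational(1, 2)))) = Mul(Add(-44850, 6145), Add(17283, Pow(10861, Rational(1, 2)))) = Mul(-38705, Add(17283, Pow(10861, Rational(1, 2)))) = Add(-668938515, Mul(-38705, Pow(10861, Rational(1, 2))))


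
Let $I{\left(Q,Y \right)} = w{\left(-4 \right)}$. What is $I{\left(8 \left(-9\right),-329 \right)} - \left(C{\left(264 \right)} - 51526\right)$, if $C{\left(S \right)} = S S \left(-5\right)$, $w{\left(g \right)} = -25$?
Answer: $399981$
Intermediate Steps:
$I{\left(Q,Y \right)} = -25$
$C{\left(S \right)} = - 5 S^{2}$ ($C{\left(S \right)} = S^{2} \left(-5\right) = - 5 S^{2}$)
$I{\left(8 \left(-9\right),-329 \right)} - \left(C{\left(264 \right)} - 51526\right) = -25 - \left(- 5 \cdot 264^{2} - 51526\right) = -25 - \left(\left(-5\right) 69696 - 51526\right) = -25 - \left(-348480 - 51526\right) = -25 - -400006 = -25 + 400006 = 399981$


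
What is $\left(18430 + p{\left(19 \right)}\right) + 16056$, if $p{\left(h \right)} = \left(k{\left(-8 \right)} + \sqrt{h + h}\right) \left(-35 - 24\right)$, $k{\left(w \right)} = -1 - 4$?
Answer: $34781 - 59 \sqrt{38} \approx 34417.0$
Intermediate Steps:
$k{\left(w \right)} = -5$
$p{\left(h \right)} = 295 - 59 \sqrt{2} \sqrt{h}$ ($p{\left(h \right)} = \left(-5 + \sqrt{h + h}\right) \left(-35 - 24\right) = \left(-5 + \sqrt{2 h}\right) \left(-59\right) = \left(-5 + \sqrt{2} \sqrt{h}\right) \left(-59\right) = 295 - 59 \sqrt{2} \sqrt{h}$)
$\left(18430 + p{\left(19 \right)}\right) + 16056 = \left(18430 + \left(295 - 59 \sqrt{2} \sqrt{19}\right)\right) + 16056 = \left(18430 + \left(295 - 59 \sqrt{38}\right)\right) + 16056 = \left(18725 - 59 \sqrt{38}\right) + 16056 = 34781 - 59 \sqrt{38}$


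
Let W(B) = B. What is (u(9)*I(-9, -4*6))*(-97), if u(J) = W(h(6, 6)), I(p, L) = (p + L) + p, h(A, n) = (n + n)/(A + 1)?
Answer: 6984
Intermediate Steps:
h(A, n) = 2*n/(1 + A) (h(A, n) = (2*n)/(1 + A) = 2*n/(1 + A))
I(p, L) = L + 2*p (I(p, L) = (L + p) + p = L + 2*p)
u(J) = 12/7 (u(J) = 2*6/(1 + 6) = 2*6/7 = 2*6*(1/7) = 12/7)
(u(9)*I(-9, -4*6))*(-97) = (12*(-4*6 + 2*(-9))/7)*(-97) = (12*(-24 - 18)/7)*(-97) = ((12/7)*(-42))*(-97) = -72*(-97) = 6984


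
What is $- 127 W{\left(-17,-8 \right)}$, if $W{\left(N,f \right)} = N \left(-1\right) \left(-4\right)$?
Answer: $8636$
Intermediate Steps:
$W{\left(N,f \right)} = 4 N$ ($W{\left(N,f \right)} = - N \left(-4\right) = 4 N$)
$- 127 W{\left(-17,-8 \right)} = - 127 \cdot 4 \left(-17\right) = \left(-127\right) \left(-68\right) = 8636$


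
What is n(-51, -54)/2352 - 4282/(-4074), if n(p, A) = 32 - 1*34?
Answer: 39933/38024 ≈ 1.0502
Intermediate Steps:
n(p, A) = -2 (n(p, A) = 32 - 34 = -2)
n(-51, -54)/2352 - 4282/(-4074) = -2/2352 - 4282/(-4074) = -2*1/2352 - 4282*(-1/4074) = -1/1176 + 2141/2037 = 39933/38024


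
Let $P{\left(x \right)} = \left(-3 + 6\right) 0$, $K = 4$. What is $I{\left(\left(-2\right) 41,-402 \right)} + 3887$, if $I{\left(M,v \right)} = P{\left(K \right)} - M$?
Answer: $3969$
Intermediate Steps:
$P{\left(x \right)} = 0$ ($P{\left(x \right)} = 3 \cdot 0 = 0$)
$I{\left(M,v \right)} = - M$ ($I{\left(M,v \right)} = 0 - M = - M$)
$I{\left(\left(-2\right) 41,-402 \right)} + 3887 = - \left(-2\right) 41 + 3887 = \left(-1\right) \left(-82\right) + 3887 = 82 + 3887 = 3969$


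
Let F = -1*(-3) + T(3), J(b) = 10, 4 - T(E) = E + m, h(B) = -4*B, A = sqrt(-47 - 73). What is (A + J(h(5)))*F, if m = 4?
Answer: 0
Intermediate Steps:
A = 2*I*sqrt(30) (A = sqrt(-120) = 2*I*sqrt(30) ≈ 10.954*I)
T(E) = -E (T(E) = 4 - (E + 4) = 4 - (4 + E) = 4 + (-4 - E) = -E)
F = 0 (F = -1*(-3) - 1*3 = 3 - 3 = 0)
(A + J(h(5)))*F = (2*I*sqrt(30) + 10)*0 = (10 + 2*I*sqrt(30))*0 = 0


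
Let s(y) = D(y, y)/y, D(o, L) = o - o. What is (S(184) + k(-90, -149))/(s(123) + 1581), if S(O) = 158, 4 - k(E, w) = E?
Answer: 84/527 ≈ 0.15939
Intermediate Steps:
D(o, L) = 0
k(E, w) = 4 - E
s(y) = 0 (s(y) = 0/y = 0)
(S(184) + k(-90, -149))/(s(123) + 1581) = (158 + (4 - 1*(-90)))/(0 + 1581) = (158 + (4 + 90))/1581 = (158 + 94)*(1/1581) = 252*(1/1581) = 84/527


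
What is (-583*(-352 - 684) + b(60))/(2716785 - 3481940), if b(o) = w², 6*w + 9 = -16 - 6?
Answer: -21744529/27545580 ≈ -0.78940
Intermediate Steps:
w = -31/6 (w = -3/2 + (-16 - 6)/6 = -3/2 + (⅙)*(-22) = -3/2 - 11/3 = -31/6 ≈ -5.1667)
b(o) = 961/36 (b(o) = (-31/6)² = 961/36)
(-583*(-352 - 684) + b(60))/(2716785 - 3481940) = (-583*(-352 - 684) + 961/36)/(2716785 - 3481940) = (-583*(-1036) + 961/36)/(-765155) = (603988 + 961/36)*(-1/765155) = (21744529/36)*(-1/765155) = -21744529/27545580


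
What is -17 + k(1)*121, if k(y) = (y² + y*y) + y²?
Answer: 346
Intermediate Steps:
k(y) = 3*y² (k(y) = (y² + y²) + y² = 2*y² + y² = 3*y²)
-17 + k(1)*121 = -17 + (3*1²)*121 = -17 + (3*1)*121 = -17 + 3*121 = -17 + 363 = 346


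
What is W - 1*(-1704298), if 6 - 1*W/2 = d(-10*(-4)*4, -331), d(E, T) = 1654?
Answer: 1701002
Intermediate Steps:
W = -3296 (W = 12 - 2*1654 = 12 - 3308 = -3296)
W - 1*(-1704298) = -3296 - 1*(-1704298) = -3296 + 1704298 = 1701002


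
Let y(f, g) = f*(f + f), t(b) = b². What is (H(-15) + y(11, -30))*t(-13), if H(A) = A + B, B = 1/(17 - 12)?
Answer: 191984/5 ≈ 38397.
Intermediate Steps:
B = ⅕ (B = 1/5 = ⅕ ≈ 0.20000)
y(f, g) = 2*f² (y(f, g) = f*(2*f) = 2*f²)
H(A) = ⅕ + A (H(A) = A + ⅕ = ⅕ + A)
(H(-15) + y(11, -30))*t(-13) = ((⅕ - 15) + 2*11²)*(-13)² = (-74/5 + 2*121)*169 = (-74/5 + 242)*169 = (1136/5)*169 = 191984/5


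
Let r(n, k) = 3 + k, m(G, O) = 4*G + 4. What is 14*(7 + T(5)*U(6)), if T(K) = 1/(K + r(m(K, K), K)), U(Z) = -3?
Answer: 1232/13 ≈ 94.769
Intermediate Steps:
m(G, O) = 4 + 4*G
T(K) = 1/(3 + 2*K) (T(K) = 1/(K + (3 + K)) = 1/(3 + 2*K))
14*(7 + T(5)*U(6)) = 14*(7 - 3/(3 + 2*5)) = 14*(7 - 3/(3 + 10)) = 14*(7 - 3/13) = 14*(88/13) = 1232/13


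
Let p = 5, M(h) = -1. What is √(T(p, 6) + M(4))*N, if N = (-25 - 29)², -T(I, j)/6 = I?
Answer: 2916*I*√31 ≈ 16236.0*I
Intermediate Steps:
T(I, j) = -6*I
N = 2916 (N = (-54)² = 2916)
√(T(p, 6) + M(4))*N = √(-6*5 - 1)*2916 = √(-30 - 1)*2916 = √(-31)*2916 = (I*√31)*2916 = 2916*I*√31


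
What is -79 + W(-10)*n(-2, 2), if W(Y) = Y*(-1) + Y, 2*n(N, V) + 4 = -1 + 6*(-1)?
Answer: -79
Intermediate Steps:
n(N, V) = -11/2 (n(N, V) = -2 + (-1 + 6*(-1))/2 = -2 + (-1 - 6)/2 = -2 + (1/2)*(-7) = -2 - 7/2 = -11/2)
W(Y) = 0 (W(Y) = -Y + Y = 0)
-79 + W(-10)*n(-2, 2) = -79 + 0*(-11/2) = -79 + 0 = -79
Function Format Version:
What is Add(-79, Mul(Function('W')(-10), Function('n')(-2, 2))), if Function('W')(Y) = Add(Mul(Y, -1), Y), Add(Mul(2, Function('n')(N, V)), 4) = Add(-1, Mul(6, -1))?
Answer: -79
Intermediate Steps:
Function('n')(N, V) = Rational(-11, 2) (Function('n')(N, V) = Add(-2, Mul(Rational(1, 2), Add(-1, Mul(6, -1)))) = Add(-2, Mul(Rational(1, 2), Add(-1, -6))) = Add(-2, Mul(Rational(1, 2), -7)) = Add(-2, Rational(-7, 2)) = Rational(-11, 2))
Function('W')(Y) = 0 (Function('W')(Y) = Add(Mul(-1, Y), Y) = 0)
Add(-79, Mul(Function('W')(-10), Function('n')(-2, 2))) = Add(-79, Mul(0, Rational(-11, 2))) = Add(-79, 0) = -79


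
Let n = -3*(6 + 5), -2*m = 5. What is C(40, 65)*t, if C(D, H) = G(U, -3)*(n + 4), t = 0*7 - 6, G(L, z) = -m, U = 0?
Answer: 435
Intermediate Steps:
m = -5/2 (m = -½*5 = -5/2 ≈ -2.5000)
G(L, z) = 5/2 (G(L, z) = -1*(-5/2) = 5/2)
n = -33 (n = -3*11 = -33)
t = -6 (t = 0 - 6 = -6)
C(D, H) = -145/2 (C(D, H) = 5*(-33 + 4)/2 = (5/2)*(-29) = -145/2)
C(40, 65)*t = -145/2*(-6) = 435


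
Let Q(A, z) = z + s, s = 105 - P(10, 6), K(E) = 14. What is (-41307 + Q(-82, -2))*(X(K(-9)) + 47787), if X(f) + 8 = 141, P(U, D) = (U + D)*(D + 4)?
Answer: -1982162880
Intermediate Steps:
P(U, D) = (4 + D)*(D + U) (P(U, D) = (D + U)*(4 + D) = (4 + D)*(D + U))
X(f) = 133 (X(f) = -8 + 141 = 133)
s = -55 (s = 105 - (6**2 + 4*6 + 4*10 + 6*10) = 105 - (36 + 24 + 40 + 60) = 105 - 1*160 = 105 - 160 = -55)
Q(A, z) = -55 + z (Q(A, z) = z - 55 = -55 + z)
(-41307 + Q(-82, -2))*(X(K(-9)) + 47787) = (-41307 + (-55 - 2))*(133 + 47787) = (-41307 - 57)*47920 = -41364*47920 = -1982162880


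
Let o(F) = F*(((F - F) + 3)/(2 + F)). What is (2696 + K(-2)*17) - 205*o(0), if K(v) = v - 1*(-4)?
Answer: 2730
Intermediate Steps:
K(v) = 4 + v (K(v) = v + 4 = 4 + v)
o(F) = 3*F/(2 + F) (o(F) = F*((0 + 3)/(2 + F)) = F*(3/(2 + F)) = 3*F/(2 + F))
(2696 + K(-2)*17) - 205*o(0) = (2696 + (4 - 2)*17) - 615*0/(2 + 0) = (2696 + 2*17) - 615*0/2 = (2696 + 34) - 615*0/2 = 2730 - 205*0 = 2730 + 0 = 2730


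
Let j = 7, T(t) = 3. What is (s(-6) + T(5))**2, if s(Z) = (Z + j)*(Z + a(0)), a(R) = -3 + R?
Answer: 36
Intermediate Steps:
s(Z) = (-3 + Z)*(7 + Z) (s(Z) = (Z + 7)*(Z + (-3 + 0)) = (7 + Z)*(Z - 3) = (7 + Z)*(-3 + Z) = (-3 + Z)*(7 + Z))
(s(-6) + T(5))**2 = ((-21 + (-6)**2 + 4*(-6)) + 3)**2 = ((-21 + 36 - 24) + 3)**2 = (-9 + 3)**2 = (-6)**2 = 36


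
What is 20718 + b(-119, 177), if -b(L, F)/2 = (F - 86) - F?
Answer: 20890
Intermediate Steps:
b(L, F) = 172 (b(L, F) = -2*((F - 86) - F) = -2*((-86 + F) - F) = -2*(-86) = 172)
20718 + b(-119, 177) = 20718 + 172 = 20890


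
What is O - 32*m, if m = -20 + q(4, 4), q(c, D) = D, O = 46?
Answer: 558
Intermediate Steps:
m = -16 (m = -20 + 4 = -16)
O - 32*m = 46 - 32*(-16) = 46 + 512 = 558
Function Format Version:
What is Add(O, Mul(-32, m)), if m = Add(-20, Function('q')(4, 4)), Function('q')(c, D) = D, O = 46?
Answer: 558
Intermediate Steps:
m = -16 (m = Add(-20, 4) = -16)
Add(O, Mul(-32, m)) = Add(46, Mul(-32, -16)) = Add(46, 512) = 558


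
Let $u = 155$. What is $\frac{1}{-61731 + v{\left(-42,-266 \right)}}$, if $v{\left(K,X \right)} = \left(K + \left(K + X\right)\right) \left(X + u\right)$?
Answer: $- \frac{1}{22881} \approx -4.3704 \cdot 10^{-5}$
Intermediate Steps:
$v{\left(K,X \right)} = \left(155 + X\right) \left(X + 2 K\right)$ ($v{\left(K,X \right)} = \left(K + \left(K + X\right)\right) \left(X + 155\right) = \left(X + 2 K\right) \left(155 + X\right) = \left(155 + X\right) \left(X + 2 K\right)$)
$\frac{1}{-61731 + v{\left(-42,-266 \right)}} = \frac{1}{-61731 + \left(\left(-266\right)^{2} + 155 \left(-266\right) + 310 \left(-42\right) + 2 \left(-42\right) \left(-266\right)\right)} = \frac{1}{-61731 + \left(70756 - 41230 - 13020 + 22344\right)} = \frac{1}{-61731 + 38850} = \frac{1}{-22881} = - \frac{1}{22881}$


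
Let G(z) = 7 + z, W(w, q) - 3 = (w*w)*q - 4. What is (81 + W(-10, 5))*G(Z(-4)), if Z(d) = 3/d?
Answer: 3625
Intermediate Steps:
W(w, q) = -1 + q*w² (W(w, q) = 3 + ((w*w)*q - 4) = 3 + (w²*q - 4) = 3 + (q*w² - 4) = 3 + (-4 + q*w²) = -1 + q*w²)
(81 + W(-10, 5))*G(Z(-4)) = (81 + (-1 + 5*(-10)²))*(7 + 3/(-4)) = (81 + (-1 + 5*100))*(7 + 3*(-¼)) = (81 + (-1 + 500))*(7 - ¾) = (81 + 499)*(25/4) = 580*(25/4) = 3625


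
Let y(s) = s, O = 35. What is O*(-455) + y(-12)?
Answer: -15937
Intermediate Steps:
O*(-455) + y(-12) = 35*(-455) - 12 = -15925 - 12 = -15937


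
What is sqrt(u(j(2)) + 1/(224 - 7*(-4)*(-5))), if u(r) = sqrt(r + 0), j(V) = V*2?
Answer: 13*sqrt(21)/42 ≈ 1.4184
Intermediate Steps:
j(V) = 2*V
u(r) = sqrt(r)
sqrt(u(j(2)) + 1/(224 - 7*(-4)*(-5))) = sqrt(sqrt(2*2) + 1/(224 - 7*(-4)*(-5))) = sqrt(sqrt(4) + 1/(224 + 28*(-5))) = sqrt(2 + 1/(224 - 140)) = sqrt(2 + 1/84) = sqrt(169/84) = 13*sqrt(21)/42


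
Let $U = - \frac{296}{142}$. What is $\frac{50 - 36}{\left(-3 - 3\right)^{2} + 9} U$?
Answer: $- \frac{2072}{3195} \approx -0.64851$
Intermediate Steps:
$U = - \frac{148}{71}$ ($U = \left(-296\right) \frac{1}{142} = - \frac{148}{71} \approx -2.0845$)
$\frac{50 - 36}{\left(-3 - 3\right)^{2} + 9} U = \frac{50 - 36}{\left(-3 - 3\right)^{2} + 9} \left(- \frac{148}{71}\right) = \frac{14}{\left(-6\right)^{2} + 9} \left(- \frac{148}{71}\right) = \frac{14}{36 + 9} \left(- \frac{148}{71}\right) = \frac{14}{45} \left(- \frac{148}{71}\right) = - \frac{2072}{3195}$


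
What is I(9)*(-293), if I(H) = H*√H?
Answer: -7911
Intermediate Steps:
I(H) = H^(3/2)
I(9)*(-293) = 9^(3/2)*(-293) = 27*(-293) = -7911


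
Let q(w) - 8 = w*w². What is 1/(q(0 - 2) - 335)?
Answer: -1/335 ≈ -0.0029851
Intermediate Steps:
q(w) = 8 + w³ (q(w) = 8 + w*w² = 8 + w³)
1/(q(0 - 2) - 335) = 1/((8 + (0 - 2)³) - 335) = 1/((8 + (-2)³) - 335) = 1/((8 - 8) - 335) = 1/(0 - 335) = 1/(-335) = -1/335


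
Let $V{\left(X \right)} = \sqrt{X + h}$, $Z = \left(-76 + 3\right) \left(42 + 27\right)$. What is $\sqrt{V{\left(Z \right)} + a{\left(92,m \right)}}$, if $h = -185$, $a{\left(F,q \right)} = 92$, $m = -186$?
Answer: $\sqrt{92 + i \sqrt{5222}} \approx 10.222 + 3.5346 i$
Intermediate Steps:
$Z = -5037$ ($Z = \left(-73\right) 69 = -5037$)
$V{\left(X \right)} = \sqrt{-185 + X}$ ($V{\left(X \right)} = \sqrt{X - 185} = \sqrt{-185 + X}$)
$\sqrt{V{\left(Z \right)} + a{\left(92,m \right)}} = \sqrt{\sqrt{-185 - 5037} + 92} = \sqrt{\sqrt{-5222} + 92} = \sqrt{i \sqrt{5222} + 92} = \sqrt{92 + i \sqrt{5222}}$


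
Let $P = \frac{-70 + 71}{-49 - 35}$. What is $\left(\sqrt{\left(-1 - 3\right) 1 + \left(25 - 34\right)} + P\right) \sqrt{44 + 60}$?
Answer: $- \frac{\sqrt{26}}{42} + 26 i \sqrt{2} \approx -0.12141 + 36.77 i$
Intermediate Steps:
$P = - \frac{1}{84}$ ($P = 1 \frac{1}{-84} = 1 \left(- \frac{1}{84}\right) = - \frac{1}{84} \approx -0.011905$)
$\left(\sqrt{\left(-1 - 3\right) 1 + \left(25 - 34\right)} + P\right) \sqrt{44 + 60} = \left(\sqrt{\left(-1 - 3\right) 1 + \left(25 - 34\right)} - \frac{1}{84}\right) \sqrt{44 + 60} = \left(\sqrt{\left(-4\right) 1 - 9} - \frac{1}{84}\right) \sqrt{104} = \left(\sqrt{-4 - 9} - \frac{1}{84}\right) 2 \sqrt{26} = \left(\sqrt{-13} - \frac{1}{84}\right) 2 \sqrt{26} = \left(i \sqrt{13} - \frac{1}{84}\right) 2 \sqrt{26} = \left(- \frac{1}{84} + i \sqrt{13}\right) 2 \sqrt{26} = 2 \sqrt{26} \left(- \frac{1}{84} + i \sqrt{13}\right)$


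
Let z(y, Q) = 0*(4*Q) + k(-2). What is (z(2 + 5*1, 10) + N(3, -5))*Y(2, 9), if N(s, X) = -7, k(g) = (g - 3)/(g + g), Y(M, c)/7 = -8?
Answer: 322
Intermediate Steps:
Y(M, c) = -56 (Y(M, c) = 7*(-8) = -56)
k(g) = (-3 + g)/(2*g) (k(g) = (-3 + g)/((2*g)) = (-3 + g)*(1/(2*g)) = (-3 + g)/(2*g))
z(y, Q) = 5/4 (z(y, Q) = 0*(4*Q) + (1/2)*(-3 - 2)/(-2) = 0 + (1/2)*(-1/2)*(-5) = 0 + 5/4 = 5/4)
(z(2 + 5*1, 10) + N(3, -5))*Y(2, 9) = (5/4 - 7)*(-56) = -23/4*(-56) = 322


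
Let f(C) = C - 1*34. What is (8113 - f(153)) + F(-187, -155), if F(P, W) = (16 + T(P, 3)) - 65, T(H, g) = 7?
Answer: 7952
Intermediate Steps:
f(C) = -34 + C (f(C) = C - 34 = -34 + C)
F(P, W) = -42 (F(P, W) = (16 + 7) - 65 = 23 - 65 = -42)
(8113 - f(153)) + F(-187, -155) = (8113 - (-34 + 153)) - 42 = (8113 - 1*119) - 42 = (8113 - 119) - 42 = 7994 - 42 = 7952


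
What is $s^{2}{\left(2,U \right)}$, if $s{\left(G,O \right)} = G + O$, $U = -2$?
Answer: $0$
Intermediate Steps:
$s^{2}{\left(2,U \right)} = \left(2 - 2\right)^{2} = 0^{2} = 0$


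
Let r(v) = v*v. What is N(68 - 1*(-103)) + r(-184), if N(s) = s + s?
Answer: 34198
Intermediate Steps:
r(v) = v²
N(s) = 2*s
N(68 - 1*(-103)) + r(-184) = 2*(68 - 1*(-103)) + (-184)² = 2*(68 + 103) + 33856 = 2*171 + 33856 = 342 + 33856 = 34198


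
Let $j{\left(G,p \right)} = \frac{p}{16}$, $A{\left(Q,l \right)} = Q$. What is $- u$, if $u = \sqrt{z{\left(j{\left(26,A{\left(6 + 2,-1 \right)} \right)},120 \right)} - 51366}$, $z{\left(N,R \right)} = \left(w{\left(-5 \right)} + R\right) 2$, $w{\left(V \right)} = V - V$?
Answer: $- i \sqrt{51126} \approx - 226.11 i$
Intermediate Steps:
$w{\left(V \right)} = 0$
$j{\left(G,p \right)} = \frac{p}{16}$ ($j{\left(G,p \right)} = p \frac{1}{16} = \frac{p}{16}$)
$z{\left(N,R \right)} = 2 R$ ($z{\left(N,R \right)} = \left(0 + R\right) 2 = R 2 = 2 R$)
$u = i \sqrt{51126}$ ($u = \sqrt{2 \cdot 120 - 51366} = \sqrt{240 - 51366} = \sqrt{-51126} = i \sqrt{51126} \approx 226.11 i$)
$- u = - i \sqrt{51126}$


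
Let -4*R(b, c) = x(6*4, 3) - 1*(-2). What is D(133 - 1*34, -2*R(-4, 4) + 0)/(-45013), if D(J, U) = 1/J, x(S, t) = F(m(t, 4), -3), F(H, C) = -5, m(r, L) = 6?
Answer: -1/4456287 ≈ -2.2440e-7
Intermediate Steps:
x(S, t) = -5
R(b, c) = 3/4 (R(b, c) = -(-5 - 1*(-2))/4 = -(-5 + 2)/4 = -1/4*(-3) = 3/4)
D(133 - 1*34, -2*R(-4, 4) + 0)/(-45013) = 1/((133 - 1*34)*(-45013)) = -1/45013/(133 - 34) = -1/45013/99 = (1/99)*(-1/45013) = -1/4456287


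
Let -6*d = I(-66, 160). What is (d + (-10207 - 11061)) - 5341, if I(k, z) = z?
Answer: -79907/3 ≈ -26636.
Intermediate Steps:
d = -80/3 (d = -⅙*160 = -80/3 ≈ -26.667)
(d + (-10207 - 11061)) - 5341 = (-80/3 + (-10207 - 11061)) - 5341 = (-80/3 - 21268) - 5341 = -63884/3 - 5341 = -79907/3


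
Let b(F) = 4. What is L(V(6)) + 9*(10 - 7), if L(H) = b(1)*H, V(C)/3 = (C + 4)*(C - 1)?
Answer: 627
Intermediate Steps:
V(C) = 3*(-1 + C)*(4 + C) (V(C) = 3*((C + 4)*(C - 1)) = 3*((4 + C)*(-1 + C)) = 3*((-1 + C)*(4 + C)) = 3*(-1 + C)*(4 + C))
L(H) = 4*H
L(V(6)) + 9*(10 - 7) = 4*(-12 + 3*6**2 + 9*6) + 9*(10 - 7) = 4*(-12 + 3*36 + 54) + 9*3 = 4*(-12 + 108 + 54) + 27 = 4*150 + 27 = 600 + 27 = 627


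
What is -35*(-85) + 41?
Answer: 3016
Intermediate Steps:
-35*(-85) + 41 = 2975 + 41 = 3016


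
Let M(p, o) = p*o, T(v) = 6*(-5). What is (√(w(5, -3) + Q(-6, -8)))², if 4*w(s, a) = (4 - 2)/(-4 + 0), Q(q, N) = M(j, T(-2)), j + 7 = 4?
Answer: 719/8 ≈ 89.875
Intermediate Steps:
j = -3 (j = -7 + 4 = -3)
T(v) = -30
M(p, o) = o*p
Q(q, N) = 90 (Q(q, N) = -30*(-3) = 90)
w(s, a) = -⅛ (w(s, a) = ((4 - 2)/(-4 + 0))/4 = (2/(-4))/4 = (2*(-¼))/4 = (¼)*(-½) = -⅛)
(√(w(5, -3) + Q(-6, -8)))² = (√(-⅛ + 90))² = (√(719/8))² = (√1438/4)² = 719/8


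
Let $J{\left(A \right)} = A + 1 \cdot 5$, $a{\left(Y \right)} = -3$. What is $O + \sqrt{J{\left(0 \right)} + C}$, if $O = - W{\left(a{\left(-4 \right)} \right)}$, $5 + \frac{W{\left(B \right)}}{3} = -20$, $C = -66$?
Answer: $75 + i \sqrt{61} \approx 75.0 + 7.8102 i$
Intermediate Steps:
$W{\left(B \right)} = -75$ ($W{\left(B \right)} = -15 + 3 \left(-20\right) = -15 - 60 = -75$)
$J{\left(A \right)} = 5 + A$ ($J{\left(A \right)} = A + 5 = 5 + A$)
$O = 75$ ($O = \left(-1\right) \left(-75\right) = 75$)
$O + \sqrt{J{\left(0 \right)} + C} = 75 + \sqrt{\left(5 + 0\right) - 66} = 75 + \sqrt{5 - 66} = 75 + \sqrt{-61} = 75 + i \sqrt{61}$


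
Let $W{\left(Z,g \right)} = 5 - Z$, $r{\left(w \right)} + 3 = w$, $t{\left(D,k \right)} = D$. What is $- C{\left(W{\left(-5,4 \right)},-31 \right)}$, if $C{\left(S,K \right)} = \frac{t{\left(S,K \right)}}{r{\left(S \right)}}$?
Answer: $- \frac{10}{7} \approx -1.4286$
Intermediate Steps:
$r{\left(w \right)} = -3 + w$
$C{\left(S,K \right)} = \frac{S}{-3 + S}$
$- C{\left(W{\left(-5,4 \right)},-31 \right)} = - \frac{5 - -5}{-3 + \left(5 - -5\right)} = - \frac{5 + 5}{-3 + \left(5 + 5\right)} = - \frac{10}{-3 + 10} = - \frac{10}{7}$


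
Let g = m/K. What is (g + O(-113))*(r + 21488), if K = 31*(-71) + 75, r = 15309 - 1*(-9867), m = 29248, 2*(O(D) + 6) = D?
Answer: -3782653836/1063 ≈ -3.5585e+6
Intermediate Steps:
O(D) = -6 + D/2
r = 25176 (r = 15309 + 9867 = 25176)
K = -2126 (K = -2201 + 75 = -2126)
g = -14624/1063 (g = 29248/(-2126) = 29248*(-1/2126) = -14624/1063 ≈ -13.757)
(g + O(-113))*(r + 21488) = (-14624/1063 + (-6 + (½)*(-113)))*(25176 + 21488) = (-14624/1063 + (-6 - 113/2))*46664 = (-14624/1063 - 125/2)*46664 = -162123/2126*46664 = -3782653836/1063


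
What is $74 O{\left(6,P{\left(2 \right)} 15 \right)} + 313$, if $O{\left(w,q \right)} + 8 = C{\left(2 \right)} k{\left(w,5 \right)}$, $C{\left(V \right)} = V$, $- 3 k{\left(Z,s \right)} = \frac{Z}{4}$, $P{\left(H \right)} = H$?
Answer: $-353$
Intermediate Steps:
$k{\left(Z,s \right)} = - \frac{Z}{12}$ ($k{\left(Z,s \right)} = - \frac{Z \frac{1}{4}}{3} = - \frac{\frac{1}{4} Z}{3} = - \frac{Z}{12}$)
$O{\left(w,q \right)} = -8 - \frac{w}{6}$ ($O{\left(w,q \right)} = -8 + 2 \left(- \frac{w}{12}\right) = -8 - \frac{w}{6}$)
$74 O{\left(6,P{\left(2 \right)} 15 \right)} + 313 = 74 \left(-8 - 1\right) + 313 = 74 \left(-9\right) + 313 = -666 + 313 = -353$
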